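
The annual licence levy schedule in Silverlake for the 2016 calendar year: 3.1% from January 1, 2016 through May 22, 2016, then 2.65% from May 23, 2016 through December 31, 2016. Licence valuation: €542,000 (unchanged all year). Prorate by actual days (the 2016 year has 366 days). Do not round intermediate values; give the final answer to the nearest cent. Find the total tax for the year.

January 1 – May 22, 2016: 143 days at 3.1% → €542,000 × 3.1% × 143/366 = €6,564.7158
May 23 – December 31, 2016: 223 days at 2.65% → €542,000 × 2.65% × 223/366 = €8,751.2268
Total = €15,315.9426

€15,315.94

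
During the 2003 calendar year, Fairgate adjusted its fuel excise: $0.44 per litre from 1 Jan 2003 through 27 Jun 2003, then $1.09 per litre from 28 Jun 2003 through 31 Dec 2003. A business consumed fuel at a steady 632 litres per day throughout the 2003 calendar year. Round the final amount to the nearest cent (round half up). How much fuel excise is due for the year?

$178,318.80

1 Jan – 27 Jun 2003: 178 days × 632 litres/day = 112,496 litres at $0.44/litre → $49,498.24
28 Jun – 31 Dec 2003: 187 days × 632 litres/day = 118,184 litres at $1.09/litre → $128,820.56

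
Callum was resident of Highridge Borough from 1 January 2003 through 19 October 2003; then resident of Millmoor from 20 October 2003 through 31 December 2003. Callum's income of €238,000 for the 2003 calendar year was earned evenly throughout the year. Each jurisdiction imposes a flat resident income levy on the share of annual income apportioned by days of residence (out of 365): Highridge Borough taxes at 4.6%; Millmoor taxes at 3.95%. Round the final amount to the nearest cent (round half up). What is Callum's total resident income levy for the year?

Highridge Borough, 1 January – 19 October 2003: 292 days → €238,000 × 4.6% × 292/365 = €8,758.4000
Millmoor, 20 October – 31 December 2003: 73 days → €238,000 × 3.95% × 73/365 = €1,880.2000
Total = €10,638.6000

€10,638.60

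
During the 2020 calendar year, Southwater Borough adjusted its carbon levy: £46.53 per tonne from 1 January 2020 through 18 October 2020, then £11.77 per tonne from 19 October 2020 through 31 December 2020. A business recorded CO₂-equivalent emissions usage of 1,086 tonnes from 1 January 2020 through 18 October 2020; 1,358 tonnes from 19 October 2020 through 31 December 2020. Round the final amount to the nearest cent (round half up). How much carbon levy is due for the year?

£66515.24

1 January – 18 October 2020: 1,086 tonnes at £46.53/tonne → £50531.58
19 October – 31 December 2020: 1,358 tonnes at £11.77/tonne → £15983.66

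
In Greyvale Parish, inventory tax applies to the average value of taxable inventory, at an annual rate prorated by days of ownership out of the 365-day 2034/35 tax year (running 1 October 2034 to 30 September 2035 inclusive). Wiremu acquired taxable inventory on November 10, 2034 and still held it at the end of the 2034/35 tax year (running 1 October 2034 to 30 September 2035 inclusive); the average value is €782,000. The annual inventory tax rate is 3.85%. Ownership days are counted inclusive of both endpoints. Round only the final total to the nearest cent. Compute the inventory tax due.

Days held (November 10, 2034 – September 30, 2035): 325 out of 365
Tax = €782,000 × 3.85% × 325/365 = €26,807.6027

€26,807.60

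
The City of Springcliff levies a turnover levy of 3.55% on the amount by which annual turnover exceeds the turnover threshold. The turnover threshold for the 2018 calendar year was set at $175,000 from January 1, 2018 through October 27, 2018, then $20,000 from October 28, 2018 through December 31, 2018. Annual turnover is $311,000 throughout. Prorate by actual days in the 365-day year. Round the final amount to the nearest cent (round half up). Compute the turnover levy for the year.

$5,807.90

January 1 – October 27, 2018: 300 days, exemption $175,000 → ($311,000 − $175,000) × 3.55% × 300/365 = $3,968.2192
October 28 – December 31, 2018: 65 days, exemption $20,000 → ($311,000 − $20,000) × 3.55% × 65/365 = $1,839.6781
Total = $5,807.8973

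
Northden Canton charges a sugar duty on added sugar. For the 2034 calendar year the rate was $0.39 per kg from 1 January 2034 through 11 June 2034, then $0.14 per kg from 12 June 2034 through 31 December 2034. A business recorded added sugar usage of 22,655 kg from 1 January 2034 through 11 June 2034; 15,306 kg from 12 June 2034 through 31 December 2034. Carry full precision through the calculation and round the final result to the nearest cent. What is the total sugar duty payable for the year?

1 January – 11 June 2034: 22,655 kg at $0.39/kg → $8,835.45
12 June – 31 December 2034: 15,306 kg at $0.14/kg → $2,142.84

$10,978.29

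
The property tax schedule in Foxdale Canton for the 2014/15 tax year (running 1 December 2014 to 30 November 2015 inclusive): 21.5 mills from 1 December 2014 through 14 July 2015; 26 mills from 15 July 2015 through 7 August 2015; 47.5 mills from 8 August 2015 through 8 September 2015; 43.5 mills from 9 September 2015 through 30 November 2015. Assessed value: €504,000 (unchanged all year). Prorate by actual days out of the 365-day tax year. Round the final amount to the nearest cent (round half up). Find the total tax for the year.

1 December 2014 – 14 July 2015: 226 days at 21.5 mills → €504,000 × 2.15% × 226/365 = €6,709.4137
15 July – 7 August 2015: 24 days at 26 mills → €504,000 × 2.6% × 24/365 = €861.6329
8 August – 8 September 2015: 32 days at 47.5 mills → €504,000 × 4.75% × 32/365 = €2,098.8493
9 September – 30 November 2015: 83 days at 43.5 mills → €504,000 × 4.35% × 83/365 = €4,985.4575
Total = €14,655.3534

€14,655.35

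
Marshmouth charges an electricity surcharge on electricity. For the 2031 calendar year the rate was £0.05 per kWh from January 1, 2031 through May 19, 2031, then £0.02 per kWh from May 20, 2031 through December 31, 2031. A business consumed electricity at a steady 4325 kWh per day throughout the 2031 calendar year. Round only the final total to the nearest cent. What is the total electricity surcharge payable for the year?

£49,607.75

January 1 – May 19, 2031: 139 days × 4325 kWh/day = 601,175 kWh at £0.05/kWh → £30,058.75
May 20 – December 31, 2031: 226 days × 4325 kWh/day = 977,450 kWh at £0.02/kWh → £19,549.00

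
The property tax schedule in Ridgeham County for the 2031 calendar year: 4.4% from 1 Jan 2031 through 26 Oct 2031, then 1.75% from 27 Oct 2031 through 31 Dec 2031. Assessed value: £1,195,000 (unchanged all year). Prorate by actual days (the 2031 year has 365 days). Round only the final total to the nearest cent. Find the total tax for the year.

£46,853.82

1 Jan – 26 Oct 2031: 299 days at 4.4% → £1,195,000 × 4.4% × 299/365 = £43,072.3836
27 Oct – 31 Dec 2031: 66 days at 1.75% → £1,195,000 × 1.75% × 66/365 = £3,781.4384
Total = £46,853.8219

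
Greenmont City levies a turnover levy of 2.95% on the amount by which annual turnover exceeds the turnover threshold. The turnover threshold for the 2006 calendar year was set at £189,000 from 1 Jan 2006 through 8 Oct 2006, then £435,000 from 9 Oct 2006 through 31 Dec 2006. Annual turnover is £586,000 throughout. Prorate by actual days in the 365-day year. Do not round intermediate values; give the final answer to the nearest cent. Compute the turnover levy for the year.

1 Jan – 8 Oct 2006: 281 days, exemption £189,000 → (£586,000 − £189,000) × 2.95% × 281/365 = £9,016.2507
9 Oct – 31 Dec 2006: 84 days, exemption £435,000 → (£586,000 − £435,000) × 2.95% × 84/365 = £1,025.1452
Total = £10,041.3959

£10,041.40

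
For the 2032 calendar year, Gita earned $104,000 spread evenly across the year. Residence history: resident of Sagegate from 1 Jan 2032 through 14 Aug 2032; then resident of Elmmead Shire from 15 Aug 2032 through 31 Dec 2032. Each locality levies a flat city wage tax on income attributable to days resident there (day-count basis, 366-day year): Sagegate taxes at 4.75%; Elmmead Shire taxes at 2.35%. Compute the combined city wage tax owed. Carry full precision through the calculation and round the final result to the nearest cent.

$3,992.07

Sagegate, 1 Jan – 14 Aug 2032: 227 days → $104,000 × 4.75% × 227/366 = $3,063.8798
Elmmead Shire, 15 Aug – 31 Dec 2032: 139 days → $104,000 × 2.35% × 139/366 = $928.1858
Total = $3,992.0656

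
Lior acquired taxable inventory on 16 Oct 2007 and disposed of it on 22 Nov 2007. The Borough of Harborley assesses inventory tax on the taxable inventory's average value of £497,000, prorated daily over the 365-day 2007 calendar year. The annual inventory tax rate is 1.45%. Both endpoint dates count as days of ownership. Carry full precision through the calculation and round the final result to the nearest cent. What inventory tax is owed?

£750.27

Days held (16 Oct – 22 Nov 2007): 38 out of 365
Tax = £497,000 × 1.45% × 38/365 = £750.2658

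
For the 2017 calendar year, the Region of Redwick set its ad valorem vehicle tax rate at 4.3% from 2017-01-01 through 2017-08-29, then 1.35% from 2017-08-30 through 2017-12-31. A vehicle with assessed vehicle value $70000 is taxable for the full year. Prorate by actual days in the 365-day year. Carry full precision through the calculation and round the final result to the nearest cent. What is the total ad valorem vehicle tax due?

2017-01-01 to 2017-08-29: 241 days at 4.3% → $70000 × 4.3% × 241/365 = $1987.4247
2017-08-30 to 2017-12-31: 124 days at 1.35% → $70000 × 1.35% × 124/365 = $321.0411
Total = $2308.4658

$2308.47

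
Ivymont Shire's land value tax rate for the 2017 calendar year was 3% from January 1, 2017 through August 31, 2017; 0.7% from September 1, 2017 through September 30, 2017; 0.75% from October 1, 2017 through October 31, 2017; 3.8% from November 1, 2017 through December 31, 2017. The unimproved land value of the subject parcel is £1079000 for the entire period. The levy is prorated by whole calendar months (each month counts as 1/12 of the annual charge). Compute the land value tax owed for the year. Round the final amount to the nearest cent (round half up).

January 1 – August 31, 2017: 8 months at 3% → £1079000 × 3% × 8/12 = £21580.0000
September 1 – September 30, 2017: 1 month at 0.7% → £1079000 × 0.7% × 1/12 = £629.4167
October 1 – October 31, 2017: 1 month at 0.75% → £1079000 × 0.75% × 1/12 = £674.3750
November 1 – December 31, 2017: 2 months at 3.8% → £1079000 × 3.8% × 2/12 = £6833.6667
Total = £29717.4583

£29717.46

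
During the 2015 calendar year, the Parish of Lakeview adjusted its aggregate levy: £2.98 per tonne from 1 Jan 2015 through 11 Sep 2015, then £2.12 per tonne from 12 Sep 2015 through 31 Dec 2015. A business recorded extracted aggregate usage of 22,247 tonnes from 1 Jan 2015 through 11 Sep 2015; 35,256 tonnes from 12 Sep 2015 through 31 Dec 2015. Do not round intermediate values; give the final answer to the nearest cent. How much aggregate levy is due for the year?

1 Jan – 11 Sep 2015: 22,247 tonnes at £2.98/tonne → £66296.06
12 Sep – 31 Dec 2015: 35,256 tonnes at £2.12/tonne → £74742.72

£141038.78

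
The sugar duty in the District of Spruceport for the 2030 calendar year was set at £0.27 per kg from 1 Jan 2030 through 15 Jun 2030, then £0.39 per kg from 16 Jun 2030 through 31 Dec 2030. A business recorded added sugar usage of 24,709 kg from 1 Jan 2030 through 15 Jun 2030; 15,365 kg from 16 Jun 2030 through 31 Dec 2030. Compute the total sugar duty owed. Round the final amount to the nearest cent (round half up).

1 Jan – 15 Jun 2030: 24,709 kg at £0.27/kg → £6,671.43
16 Jun – 31 Dec 2030: 15,365 kg at £0.39/kg → £5,992.35

£12,663.78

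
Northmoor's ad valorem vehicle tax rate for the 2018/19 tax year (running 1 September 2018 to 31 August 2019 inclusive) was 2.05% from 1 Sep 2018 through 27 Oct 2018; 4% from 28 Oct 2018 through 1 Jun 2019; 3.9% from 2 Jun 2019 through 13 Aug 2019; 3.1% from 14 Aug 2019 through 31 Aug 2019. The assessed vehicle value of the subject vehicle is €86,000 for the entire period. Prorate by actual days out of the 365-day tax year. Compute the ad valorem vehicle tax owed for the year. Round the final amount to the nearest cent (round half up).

€3,122.74

1 Sep – 27 Oct 2018: 57 days at 2.05% → €86,000 × 2.05% × 57/365 = €275.3178
28 Oct 2018 – 1 Jun 2019: 217 days at 4% → €86,000 × 4% × 217/365 = €2,045.1507
2 Jun – 13 Aug 2019: 73 days at 3.9% → €86,000 × 3.9% × 73/365 = €670.8000
14 Aug – 31 Aug 2019: 18 days at 3.1% → €86,000 × 3.1% × 18/365 = €131.4740
Total = €3,122.7425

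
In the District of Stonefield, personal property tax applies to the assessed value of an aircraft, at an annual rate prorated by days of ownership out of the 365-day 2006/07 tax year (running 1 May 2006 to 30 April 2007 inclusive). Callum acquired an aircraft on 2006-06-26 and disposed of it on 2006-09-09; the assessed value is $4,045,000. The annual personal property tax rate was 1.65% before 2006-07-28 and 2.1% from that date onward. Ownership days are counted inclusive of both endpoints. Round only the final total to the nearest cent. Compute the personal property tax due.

2006-06-26 to 2006-07-27: 32 days at 1.65% → $4,045,000 × 1.65% × 32/365 = $5,851.3973
2006-07-28 to 2006-09-09: 44 days at 2.1% → $4,045,000 × 2.1% × 44/365 = $10,239.9452
Total = $16,091.3425

$16,091.34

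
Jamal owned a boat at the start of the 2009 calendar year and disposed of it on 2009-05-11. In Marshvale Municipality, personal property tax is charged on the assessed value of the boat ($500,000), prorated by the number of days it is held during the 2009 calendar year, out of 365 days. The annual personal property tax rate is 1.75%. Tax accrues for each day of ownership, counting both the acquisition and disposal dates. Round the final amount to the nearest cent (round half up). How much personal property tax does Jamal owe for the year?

Days held (2009-01-01 to 2009-05-11): 131 out of 365
Tax = $500,000 × 1.75% × 131/365 = $3,140.4110

$3,140.41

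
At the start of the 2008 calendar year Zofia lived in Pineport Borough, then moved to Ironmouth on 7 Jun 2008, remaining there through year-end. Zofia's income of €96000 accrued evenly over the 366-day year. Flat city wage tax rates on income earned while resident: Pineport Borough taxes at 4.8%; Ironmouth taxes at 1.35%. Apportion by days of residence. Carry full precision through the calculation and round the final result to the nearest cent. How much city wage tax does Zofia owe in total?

€2725.77

Pineport Borough, 1 Jan – 6 Jun 2008: 158 days → €96000 × 4.8% × 158/366 = €1989.2459
Ironmouth, 7 Jun – 31 Dec 2008: 208 days → €96000 × 1.35% × 208/366 = €736.5246
Total = €2725.7705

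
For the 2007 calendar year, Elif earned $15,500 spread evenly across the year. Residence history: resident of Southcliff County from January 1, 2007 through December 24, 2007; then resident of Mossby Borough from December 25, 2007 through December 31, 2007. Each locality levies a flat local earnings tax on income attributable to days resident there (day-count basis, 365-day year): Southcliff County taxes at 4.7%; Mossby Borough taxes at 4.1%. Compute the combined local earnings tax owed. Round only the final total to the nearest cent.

$726.72

Southcliff County, January 1 – December 24, 2007: 358 days → $15,500 × 4.7% × 358/365 = $714.5288
Mossby Borough, December 25 – December 31, 2007: 7 days → $15,500 × 4.1% × 7/365 = $12.1877
Total = $726.7164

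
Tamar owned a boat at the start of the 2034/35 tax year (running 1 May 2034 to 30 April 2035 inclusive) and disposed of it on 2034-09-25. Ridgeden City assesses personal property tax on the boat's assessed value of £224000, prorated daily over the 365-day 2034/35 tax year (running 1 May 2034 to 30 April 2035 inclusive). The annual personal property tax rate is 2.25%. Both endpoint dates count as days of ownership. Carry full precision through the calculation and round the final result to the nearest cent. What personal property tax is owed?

Days held (2034-05-01 to 2034-09-25): 148 out of 365
Tax = £224000 × 2.25% × 148/365 = £2043.6164

£2043.62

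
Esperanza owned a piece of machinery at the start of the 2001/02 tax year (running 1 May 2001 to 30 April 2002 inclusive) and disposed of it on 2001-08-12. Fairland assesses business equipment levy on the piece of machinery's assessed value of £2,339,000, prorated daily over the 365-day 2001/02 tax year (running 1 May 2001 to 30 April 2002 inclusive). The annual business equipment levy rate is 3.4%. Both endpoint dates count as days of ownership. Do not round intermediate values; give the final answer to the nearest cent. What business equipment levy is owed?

£22,659.46

Days held (2001-05-01 to 2001-08-12): 104 out of 365
Tax = £2,339,000 × 3.4% × 104/365 = £22,659.4630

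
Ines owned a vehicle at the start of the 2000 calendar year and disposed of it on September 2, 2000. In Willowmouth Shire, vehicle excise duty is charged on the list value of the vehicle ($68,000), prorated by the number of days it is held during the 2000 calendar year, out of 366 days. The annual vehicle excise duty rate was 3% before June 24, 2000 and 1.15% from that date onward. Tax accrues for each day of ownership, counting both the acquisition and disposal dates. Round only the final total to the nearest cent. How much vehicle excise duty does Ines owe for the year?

$1,127.11

January 1 – June 23, 2000: 175 days at 3% → $68,000 × 3% × 175/366 = $975.4098
June 24 – September 2, 2000: 71 days at 1.15% → $68,000 × 1.15% × 71/366 = $151.6995
Total = $1,127.1093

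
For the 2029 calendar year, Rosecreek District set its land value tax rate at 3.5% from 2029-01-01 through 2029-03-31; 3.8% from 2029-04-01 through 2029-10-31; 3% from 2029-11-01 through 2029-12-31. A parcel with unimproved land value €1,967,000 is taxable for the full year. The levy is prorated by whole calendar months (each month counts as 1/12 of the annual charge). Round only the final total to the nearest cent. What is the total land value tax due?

€70,648.08

2029-01-01 to 2029-03-31: 3 months at 3.5% → €1,967,000 × 3.5% × 3/12 = €17,211.2500
2029-04-01 to 2029-10-31: 7 months at 3.8% → €1,967,000 × 3.8% × 7/12 = €43,601.8333
2029-11-01 to 2029-12-31: 2 months at 3% → €1,967,000 × 3% × 2/12 = €9,835.0000
Total = €70,648.0833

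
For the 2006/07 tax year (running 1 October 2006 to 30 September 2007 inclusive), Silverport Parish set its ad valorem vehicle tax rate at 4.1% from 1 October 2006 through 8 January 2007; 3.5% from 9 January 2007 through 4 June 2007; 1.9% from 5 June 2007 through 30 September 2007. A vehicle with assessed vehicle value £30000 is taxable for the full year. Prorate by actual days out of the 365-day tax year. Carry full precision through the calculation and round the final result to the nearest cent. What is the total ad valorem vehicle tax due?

1 October 2006 – 8 January 2007: 100 days at 4.1% → £30000 × 4.1% × 100/365 = £336.9863
9 January – 4 June 2007: 147 days at 3.5% → £30000 × 3.5% × 147/365 = £422.8767
5 June – 30 September 2007: 118 days at 1.9% → £30000 × 1.9% × 118/365 = £184.2740
Total = £944.1370

£944.14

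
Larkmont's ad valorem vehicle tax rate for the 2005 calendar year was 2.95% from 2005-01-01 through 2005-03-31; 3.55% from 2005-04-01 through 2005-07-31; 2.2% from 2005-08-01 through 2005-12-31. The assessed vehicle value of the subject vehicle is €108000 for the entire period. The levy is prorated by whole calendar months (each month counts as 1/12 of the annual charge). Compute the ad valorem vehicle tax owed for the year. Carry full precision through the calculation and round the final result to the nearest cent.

€3064.50

2005-01-01 to 2005-03-31: 3 months at 2.95% → €108000 × 2.95% × 3/12 = €796.5000
2005-04-01 to 2005-07-31: 4 months at 3.55% → €108000 × 3.55% × 4/12 = €1278.0000
2005-08-01 to 2005-12-31: 5 months at 2.2% → €108000 × 2.2% × 5/12 = €990.0000
Total = €3064.5000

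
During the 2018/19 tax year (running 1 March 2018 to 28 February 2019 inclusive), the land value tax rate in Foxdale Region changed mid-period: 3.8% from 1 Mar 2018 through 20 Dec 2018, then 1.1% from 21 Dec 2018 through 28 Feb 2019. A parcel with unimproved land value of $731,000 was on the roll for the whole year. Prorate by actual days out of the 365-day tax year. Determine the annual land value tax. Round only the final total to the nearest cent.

1 Mar – 20 Dec 2018: 295 days at 3.8% → $731,000 × 3.8% × 295/365 = $22,450.7123
21 Dec 2018 – 28 Feb 2019: 70 days at 1.1% → $731,000 × 1.1% × 70/365 = $1,542.1096
Total = $23,992.8219

$23,992.82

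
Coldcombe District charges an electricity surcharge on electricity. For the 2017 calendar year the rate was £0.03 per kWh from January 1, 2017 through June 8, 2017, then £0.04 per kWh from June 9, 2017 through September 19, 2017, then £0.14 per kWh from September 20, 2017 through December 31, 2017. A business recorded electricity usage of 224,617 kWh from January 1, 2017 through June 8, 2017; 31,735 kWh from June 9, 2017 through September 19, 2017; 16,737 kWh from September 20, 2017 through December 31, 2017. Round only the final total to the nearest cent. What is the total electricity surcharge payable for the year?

£10351.09

January 1 – June 8, 2017: 224,617 kWh at £0.03/kWh → £6738.51
June 9 – September 19, 2017: 31,735 kWh at £0.04/kWh → £1269.40
September 20 – December 31, 2017: 16,737 kWh at £0.14/kWh → £2343.18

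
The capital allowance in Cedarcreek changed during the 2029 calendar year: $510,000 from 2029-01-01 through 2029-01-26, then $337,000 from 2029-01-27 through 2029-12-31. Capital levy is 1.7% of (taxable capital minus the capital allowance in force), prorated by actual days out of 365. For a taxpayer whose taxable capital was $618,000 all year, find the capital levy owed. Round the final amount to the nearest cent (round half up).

2029-01-01 to 2029-01-26: 26 days, exemption $510,000 → ($618,000 − $510,000) × 1.7% × 26/365 = $130.7836
2029-01-27 to 2029-12-31: 339 days, exemption $337,000 → ($618,000 − $337,000) × 1.7% × 339/365 = $4,436.7205
Total = $4,567.5041

$4,567.50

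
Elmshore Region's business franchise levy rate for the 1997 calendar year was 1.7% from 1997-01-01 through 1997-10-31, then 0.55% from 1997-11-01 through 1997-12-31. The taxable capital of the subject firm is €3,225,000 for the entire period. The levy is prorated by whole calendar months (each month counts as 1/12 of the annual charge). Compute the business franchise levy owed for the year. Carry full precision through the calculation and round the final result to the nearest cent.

1997-01-01 to 1997-10-31: 10 months at 1.7% → €3,225,000 × 1.7% × 10/12 = €45,687.5000
1997-11-01 to 1997-12-31: 2 months at 0.55% → €3,225,000 × 0.55% × 2/12 = €2,956.2500
Total = €48,643.7500

€48,643.75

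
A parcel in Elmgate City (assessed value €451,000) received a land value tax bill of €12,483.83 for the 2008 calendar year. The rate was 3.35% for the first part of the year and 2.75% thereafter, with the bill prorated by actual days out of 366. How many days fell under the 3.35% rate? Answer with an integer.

Let d = days at the first rate; then 366 − d days at the second rate.
€451,000 × [3.35%·d + 2.75%·(366−d)] / 366 = €12,483.83
Solving gives d = 11, so the new rate took effect on 12 Jan 2008.

11 days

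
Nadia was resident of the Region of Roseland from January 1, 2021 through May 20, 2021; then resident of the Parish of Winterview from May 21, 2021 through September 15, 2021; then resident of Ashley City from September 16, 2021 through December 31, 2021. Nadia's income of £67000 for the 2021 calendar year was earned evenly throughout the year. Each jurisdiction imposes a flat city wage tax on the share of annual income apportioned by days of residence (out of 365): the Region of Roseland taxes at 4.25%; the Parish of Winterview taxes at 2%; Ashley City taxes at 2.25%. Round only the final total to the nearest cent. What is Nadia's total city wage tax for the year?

The Region of Roseland, January 1 – May 20, 2021: 140 days → £67000 × 4.25% × 140/365 = £1092.1918
The Parish of Winterview, May 21 – September 15, 2021: 118 days → £67000 × 2% × 118/365 = £433.2055
Ashley City, September 16 – December 31, 2021: 107 days → £67000 × 2.25% × 107/365 = £441.9247
Total = £1967.3219

£1967.32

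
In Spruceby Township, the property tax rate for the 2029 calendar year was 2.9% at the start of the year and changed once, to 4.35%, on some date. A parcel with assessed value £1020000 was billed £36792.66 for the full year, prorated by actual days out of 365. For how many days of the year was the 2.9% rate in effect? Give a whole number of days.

Let d = days at the first rate; then 365 − d days at the second rate.
£1020000 × [2.9%·d + 4.35%·(365−d)] / 365 = £36792.66
Solving gives d = 187, so the new rate took effect on 7 July 2029.

187 days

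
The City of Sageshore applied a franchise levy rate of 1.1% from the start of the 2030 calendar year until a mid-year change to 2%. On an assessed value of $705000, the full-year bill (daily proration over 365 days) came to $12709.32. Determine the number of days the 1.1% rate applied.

80 days

Let d = days at the first rate; then 365 − d days at the second rate.
$705000 × [1.1%·d + 2%·(365−d)] / 365 = $12709.32
Solving gives d = 80, so the new rate took effect on March 22, 2030.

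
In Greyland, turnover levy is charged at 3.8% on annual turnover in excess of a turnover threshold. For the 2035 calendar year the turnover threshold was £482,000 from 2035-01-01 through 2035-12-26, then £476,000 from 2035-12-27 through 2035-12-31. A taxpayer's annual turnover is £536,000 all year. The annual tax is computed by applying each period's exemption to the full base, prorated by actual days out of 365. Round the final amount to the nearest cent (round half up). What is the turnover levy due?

£2,055.12

2035-01-01 to 2035-12-26: 360 days, exemption £482,000 → (£536,000 − £482,000) × 3.8% × 360/365 = £2,023.8904
2035-12-27 to 2035-12-31: 5 days, exemption £476,000 → (£536,000 − £476,000) × 3.8% × 5/365 = £31.2329
Total = £2,055.1233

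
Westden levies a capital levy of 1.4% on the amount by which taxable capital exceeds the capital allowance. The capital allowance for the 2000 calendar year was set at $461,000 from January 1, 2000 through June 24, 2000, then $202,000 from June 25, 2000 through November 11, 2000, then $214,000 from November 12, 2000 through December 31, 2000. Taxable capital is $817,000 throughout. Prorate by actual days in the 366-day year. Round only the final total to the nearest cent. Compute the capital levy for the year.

$6,843.40

January 1 – June 24, 2000: 176 days, exemption $461,000 → ($817,000 − $461,000) × 1.4% × 176/366 = $2,396.6776
June 25 – November 11, 2000: 140 days, exemption $202,000 → ($817,000 − $202,000) × 1.4% × 140/366 = $3,293.4426
November 12 – December 31, 2000: 50 days, exemption $214,000 → ($817,000 − $214,000) × 1.4% × 50/366 = $1,153.2787
Total = $6,843.3989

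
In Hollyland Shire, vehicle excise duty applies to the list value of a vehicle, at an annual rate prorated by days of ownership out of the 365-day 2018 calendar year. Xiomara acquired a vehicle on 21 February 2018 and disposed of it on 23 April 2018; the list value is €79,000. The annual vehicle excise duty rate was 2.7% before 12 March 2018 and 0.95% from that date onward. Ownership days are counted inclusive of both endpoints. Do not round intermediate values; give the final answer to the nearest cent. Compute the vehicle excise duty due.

€199.45

21 February – 11 March 2018: 19 days at 2.7% → €79,000 × 2.7% × 19/365 = €111.0329
12 March – 23 April 2018: 43 days at 0.95% → €79,000 × 0.95% × 43/365 = €88.4151
Total = €199.4479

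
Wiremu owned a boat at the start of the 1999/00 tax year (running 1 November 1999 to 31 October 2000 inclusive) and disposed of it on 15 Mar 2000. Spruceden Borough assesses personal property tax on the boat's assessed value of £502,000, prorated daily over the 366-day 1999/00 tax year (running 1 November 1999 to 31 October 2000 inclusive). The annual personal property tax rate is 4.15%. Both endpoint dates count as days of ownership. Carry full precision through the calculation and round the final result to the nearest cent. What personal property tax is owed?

£7,741.22

Days held (1 Nov 1999 – 15 Mar 2000): 136 out of 366
Tax = £502,000 × 4.15% × 136/366 = £7,741.2240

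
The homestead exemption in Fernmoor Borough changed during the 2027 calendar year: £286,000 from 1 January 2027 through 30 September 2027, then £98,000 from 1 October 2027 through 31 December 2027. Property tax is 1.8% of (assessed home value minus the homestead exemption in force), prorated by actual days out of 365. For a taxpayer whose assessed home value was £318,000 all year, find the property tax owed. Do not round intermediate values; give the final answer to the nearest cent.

£1,428.95

1 January – 30 September 2027: 273 days, exemption £286,000 → (£318,000 − £286,000) × 1.8% × 273/365 = £430.8164
1 October – 31 December 2027: 92 days, exemption £98,000 → (£318,000 − £98,000) × 1.8% × 92/365 = £998.1370
Total = £1,428.9534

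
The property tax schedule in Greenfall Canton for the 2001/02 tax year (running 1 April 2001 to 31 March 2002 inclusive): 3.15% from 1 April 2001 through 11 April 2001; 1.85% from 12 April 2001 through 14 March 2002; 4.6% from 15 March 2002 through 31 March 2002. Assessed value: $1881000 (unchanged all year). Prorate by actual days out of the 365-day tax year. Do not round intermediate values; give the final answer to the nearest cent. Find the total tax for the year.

$37944.67

1 April – 11 April 2001: 11 days at 3.15% → $1881000 × 3.15% × 11/365 = $1785.6616
12 April 2001 – 14 March 2002: 337 days at 1.85% → $1881000 × 1.85% × 337/365 = $32129.0260
15 March – 31 March 2002: 17 days at 4.6% → $1881000 × 4.6% × 17/365 = $4029.9781
Total = $37944.6658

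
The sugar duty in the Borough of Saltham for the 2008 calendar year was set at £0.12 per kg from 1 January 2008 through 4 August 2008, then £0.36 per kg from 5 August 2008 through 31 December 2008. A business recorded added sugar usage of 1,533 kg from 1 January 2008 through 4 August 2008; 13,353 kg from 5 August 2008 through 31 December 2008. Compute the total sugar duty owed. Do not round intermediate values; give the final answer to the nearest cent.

1 January – 4 August 2008: 1,533 kg at £0.12/kg → £183.96
5 August – 31 December 2008: 13,353 kg at £0.36/kg → £4,807.08

£4,991.04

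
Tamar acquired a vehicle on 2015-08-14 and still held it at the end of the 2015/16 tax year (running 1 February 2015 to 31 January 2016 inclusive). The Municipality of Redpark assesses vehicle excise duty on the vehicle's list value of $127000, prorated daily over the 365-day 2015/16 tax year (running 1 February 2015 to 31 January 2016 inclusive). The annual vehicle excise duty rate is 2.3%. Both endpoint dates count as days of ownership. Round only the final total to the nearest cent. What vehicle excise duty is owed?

$1368.47

Days held (2015-08-14 to 2016-01-31): 171 out of 365
Tax = $127000 × 2.3% × 171/365 = $1368.4685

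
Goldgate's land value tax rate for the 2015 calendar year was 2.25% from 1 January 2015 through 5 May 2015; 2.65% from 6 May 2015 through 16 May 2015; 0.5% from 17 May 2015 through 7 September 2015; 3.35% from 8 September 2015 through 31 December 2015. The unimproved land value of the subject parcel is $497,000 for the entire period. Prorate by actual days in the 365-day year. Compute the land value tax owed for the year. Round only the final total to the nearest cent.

$10,248.41

1 January – 5 May 2015: 125 days at 2.25% → $497,000 × 2.25% × 125/365 = $3,829.6233
6 May – 16 May 2015: 11 days at 2.65% → $497,000 × 2.65% × 11/365 = $396.9192
17 May – 7 September 2015: 114 days at 0.5% → $497,000 × 0.5% × 114/365 = $776.1370
8 September – 31 December 2015: 115 days at 3.35% → $497,000 × 3.35% × 115/365 = $5,245.7329
Total = $10,248.4123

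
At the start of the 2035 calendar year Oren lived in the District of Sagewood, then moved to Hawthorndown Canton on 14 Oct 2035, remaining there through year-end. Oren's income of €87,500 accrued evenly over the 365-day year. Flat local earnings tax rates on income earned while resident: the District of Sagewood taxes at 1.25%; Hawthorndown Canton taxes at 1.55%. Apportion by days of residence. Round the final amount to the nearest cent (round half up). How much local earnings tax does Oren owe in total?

The District of Sagewood, 1 Jan – 13 Oct 2035: 286 days → €87,500 × 1.25% × 286/365 = €857.0205
Hawthorndown Canton, 14 Oct – 31 Dec 2035: 79 days → €87,500 × 1.55% × 79/365 = €293.5445
Total = €1,150.5651

€1,150.57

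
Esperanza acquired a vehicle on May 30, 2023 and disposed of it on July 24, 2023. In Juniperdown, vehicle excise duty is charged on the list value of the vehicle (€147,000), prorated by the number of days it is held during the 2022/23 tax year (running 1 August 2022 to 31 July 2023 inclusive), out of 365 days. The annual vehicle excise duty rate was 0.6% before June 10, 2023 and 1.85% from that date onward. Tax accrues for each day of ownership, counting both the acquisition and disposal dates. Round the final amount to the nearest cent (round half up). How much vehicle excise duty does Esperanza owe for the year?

€361.86

May 30 – June 9, 2023: 11 days at 0.6% → €147,000 × 0.6% × 11/365 = €26.5808
June 10 – July 24, 2023: 45 days at 1.85% → €147,000 × 1.85% × 45/365 = €335.2808
Total = €361.8616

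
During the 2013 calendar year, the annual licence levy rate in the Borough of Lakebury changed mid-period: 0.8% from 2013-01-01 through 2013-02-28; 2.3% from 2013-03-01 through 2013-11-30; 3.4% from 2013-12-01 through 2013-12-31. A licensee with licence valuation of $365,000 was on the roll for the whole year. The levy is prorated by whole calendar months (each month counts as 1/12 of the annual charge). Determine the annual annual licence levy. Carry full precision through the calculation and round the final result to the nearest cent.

$7,817.08

2013-01-01 to 2013-02-28: 2 months at 0.8% → $365,000 × 0.8% × 2/12 = $486.6667
2013-03-01 to 2013-11-30: 9 months at 2.3% → $365,000 × 2.3% × 9/12 = $6,296.2500
2013-12-01 to 2013-12-31: 1 month at 3.4% → $365,000 × 3.4% × 1/12 = $1,034.1667
Total = $7,817.0833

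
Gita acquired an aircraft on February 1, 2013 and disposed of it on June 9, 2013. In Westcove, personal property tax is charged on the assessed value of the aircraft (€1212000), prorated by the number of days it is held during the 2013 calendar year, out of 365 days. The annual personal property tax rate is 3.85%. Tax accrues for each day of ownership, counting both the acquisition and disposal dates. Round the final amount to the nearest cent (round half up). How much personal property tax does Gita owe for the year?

Days held (February 1 – June 9, 2013): 129 out of 365
Tax = €1212000 × 3.85% × 129/365 = €16491.5014

€16491.50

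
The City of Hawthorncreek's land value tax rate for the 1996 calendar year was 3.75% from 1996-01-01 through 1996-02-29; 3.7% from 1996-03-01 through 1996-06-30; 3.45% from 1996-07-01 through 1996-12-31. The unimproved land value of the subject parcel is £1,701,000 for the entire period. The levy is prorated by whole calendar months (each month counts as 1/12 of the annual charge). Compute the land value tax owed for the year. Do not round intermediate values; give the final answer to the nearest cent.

1996-01-01 to 1996-02-29: 2 months at 3.75% → £1,701,000 × 3.75% × 2/12 = £10,631.2500
1996-03-01 to 1996-06-30: 4 months at 3.7% → £1,701,000 × 3.7% × 4/12 = £20,979.0000
1996-07-01 to 1996-12-31: 6 months at 3.45% → £1,701,000 × 3.45% × 6/12 = £29,342.2500
Total = £60,952.5000

£60,952.50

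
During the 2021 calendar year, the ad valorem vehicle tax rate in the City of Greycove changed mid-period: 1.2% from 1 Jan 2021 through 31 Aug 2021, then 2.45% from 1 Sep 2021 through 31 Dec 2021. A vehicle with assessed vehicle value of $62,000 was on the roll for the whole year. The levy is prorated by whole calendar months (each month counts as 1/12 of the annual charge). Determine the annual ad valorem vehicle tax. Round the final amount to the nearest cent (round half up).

1 Jan – 31 Aug 2021: 8 months at 1.2% → $62,000 × 1.2% × 8/12 = $496.0000
1 Sep – 31 Dec 2021: 4 months at 2.45% → $62,000 × 2.45% × 4/12 = $506.3333
Total = $1,002.3333

$1,002.33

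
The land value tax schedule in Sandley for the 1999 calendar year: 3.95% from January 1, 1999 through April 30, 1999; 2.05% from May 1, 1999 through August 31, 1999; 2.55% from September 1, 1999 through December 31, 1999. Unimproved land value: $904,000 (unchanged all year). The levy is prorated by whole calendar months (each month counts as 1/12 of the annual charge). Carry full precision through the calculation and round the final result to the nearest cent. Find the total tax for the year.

$25,764.00

January 1 – April 30, 1999: 4 months at 3.95% → $904,000 × 3.95% × 4/12 = $11,902.6667
May 1 – August 31, 1999: 4 months at 2.05% → $904,000 × 2.05% × 4/12 = $6,177.3333
September 1 – December 31, 1999: 4 months at 2.55% → $904,000 × 2.55% × 4/12 = $7,684.0000
Total = $25,764.0000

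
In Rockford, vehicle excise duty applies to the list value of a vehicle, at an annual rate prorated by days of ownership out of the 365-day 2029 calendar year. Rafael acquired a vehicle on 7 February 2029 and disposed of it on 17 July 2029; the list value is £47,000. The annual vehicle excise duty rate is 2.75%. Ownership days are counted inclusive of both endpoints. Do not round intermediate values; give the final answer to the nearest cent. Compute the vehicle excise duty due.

£570.12

Days held (7 February – 17 July 2029): 161 out of 365
Tax = £47,000 × 2.75% × 161/365 = £570.1164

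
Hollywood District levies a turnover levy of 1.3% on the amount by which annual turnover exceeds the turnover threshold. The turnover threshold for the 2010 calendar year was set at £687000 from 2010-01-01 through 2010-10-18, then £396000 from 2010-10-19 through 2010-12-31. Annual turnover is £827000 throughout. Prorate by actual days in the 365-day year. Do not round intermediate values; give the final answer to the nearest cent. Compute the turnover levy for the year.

2010-01-01 to 2010-10-18: 291 days, exemption £687000 → (£827000 − £687000) × 1.3% × 291/365 = £1451.0137
2010-10-19 to 2010-12-31: 74 days, exemption £396000 → (£827000 − £396000) × 1.3% × 74/365 = £1135.9507
Total = £2586.9644

£2586.96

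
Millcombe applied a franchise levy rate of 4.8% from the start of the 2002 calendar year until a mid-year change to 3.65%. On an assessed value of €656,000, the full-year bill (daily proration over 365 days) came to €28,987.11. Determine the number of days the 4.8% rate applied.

Let d = days at the first rate; then 365 − d days at the second rate.
€656,000 × [4.8%·d + 3.65%·(365−d)] / 365 = €28,987.11
Solving gives d = 244, so the new rate took effect on September 2, 2002.

244 days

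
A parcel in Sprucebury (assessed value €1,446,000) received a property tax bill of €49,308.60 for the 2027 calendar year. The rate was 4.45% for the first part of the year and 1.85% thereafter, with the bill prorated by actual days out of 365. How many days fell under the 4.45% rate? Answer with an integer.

Let d = days at the first rate; then 365 − d days at the second rate.
€1,446,000 × [4.45%·d + 1.85%·(365−d)] / 365 = €49,308.60
Solving gives d = 219, so the new rate took effect on 8 Aug 2027.

219 days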